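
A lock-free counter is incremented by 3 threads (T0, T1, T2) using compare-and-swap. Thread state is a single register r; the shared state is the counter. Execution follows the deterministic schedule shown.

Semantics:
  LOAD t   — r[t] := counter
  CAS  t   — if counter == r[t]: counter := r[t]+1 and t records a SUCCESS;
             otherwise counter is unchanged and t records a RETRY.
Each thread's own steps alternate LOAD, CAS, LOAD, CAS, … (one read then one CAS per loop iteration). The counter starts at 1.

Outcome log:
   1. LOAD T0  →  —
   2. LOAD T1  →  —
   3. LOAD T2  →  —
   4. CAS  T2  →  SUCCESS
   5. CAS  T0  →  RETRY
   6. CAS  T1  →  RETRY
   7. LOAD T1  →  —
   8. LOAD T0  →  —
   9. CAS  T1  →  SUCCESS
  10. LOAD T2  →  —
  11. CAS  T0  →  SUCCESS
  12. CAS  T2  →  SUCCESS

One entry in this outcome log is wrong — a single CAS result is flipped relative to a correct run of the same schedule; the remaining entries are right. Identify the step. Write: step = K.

step = 11

Reference trace:
   1) LOAD T0:  M=1  r_T0=1
   2) LOAD T1:  M=1  r_T1=1
   3) LOAD T2:  M=1  r_T2=1
   4) CAS  T2:  M=2  r_T2=1 ✓
   5) CAS  T0:  M=2  r_T0=1 ✗
   6) CAS  T1:  M=2  r_T1=1 ✗
   7) LOAD T1:  M=2  r_T1=2
   8) LOAD T0:  M=2  r_T0=2
   9) CAS  T1:  M=3  r_T1=2 ✓
  10) LOAD T2:  M=3  r_T2=3
  11) CAS  T0:  M=3  r_T0=2 ✗
  12) CAS  T2:  M=4  r_T2=3 ✓
Log disagrees first at step 11.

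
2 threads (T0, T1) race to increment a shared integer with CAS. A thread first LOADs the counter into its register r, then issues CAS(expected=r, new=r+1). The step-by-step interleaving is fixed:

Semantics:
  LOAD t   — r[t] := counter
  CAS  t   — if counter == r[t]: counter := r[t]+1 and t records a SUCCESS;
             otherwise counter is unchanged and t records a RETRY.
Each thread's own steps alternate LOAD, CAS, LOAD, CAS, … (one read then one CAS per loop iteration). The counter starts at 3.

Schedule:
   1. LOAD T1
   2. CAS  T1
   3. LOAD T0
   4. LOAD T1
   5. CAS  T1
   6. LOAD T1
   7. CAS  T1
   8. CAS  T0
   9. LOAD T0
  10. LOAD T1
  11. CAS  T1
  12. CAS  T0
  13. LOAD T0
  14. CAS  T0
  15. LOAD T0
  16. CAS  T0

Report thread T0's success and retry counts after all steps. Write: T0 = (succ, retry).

   1) LOAD T1:  M=3  r_T1=3
   2) CAS  T1:  M=4  r_T1=3 ✓
   3) LOAD T0:  M=4  r_T0=4
   4) LOAD T1:  M=4  r_T1=4
   5) CAS  T1:  M=5  r_T1=4 ✓
   6) LOAD T1:  M=5  r_T1=5
   7) CAS  T1:  M=6  r_T1=5 ✓
   8) CAS  T0:  M=6  r_T0=4 ✗
   9) LOAD T0:  M=6  r_T0=6
  10) LOAD T1:  M=6  r_T1=6
  11) CAS  T1:  M=7  r_T1=6 ✓
  12) CAS  T0:  M=7  r_T0=6 ✗
  13) LOAD T0:  M=7  r_T0=7
  14) CAS  T0:  M=8  r_T0=7 ✓
  15) LOAD T0:  M=8  r_T0=8
  16) CAS  T0:  M=9  r_T0=8 ✓

T0 = (2, 2)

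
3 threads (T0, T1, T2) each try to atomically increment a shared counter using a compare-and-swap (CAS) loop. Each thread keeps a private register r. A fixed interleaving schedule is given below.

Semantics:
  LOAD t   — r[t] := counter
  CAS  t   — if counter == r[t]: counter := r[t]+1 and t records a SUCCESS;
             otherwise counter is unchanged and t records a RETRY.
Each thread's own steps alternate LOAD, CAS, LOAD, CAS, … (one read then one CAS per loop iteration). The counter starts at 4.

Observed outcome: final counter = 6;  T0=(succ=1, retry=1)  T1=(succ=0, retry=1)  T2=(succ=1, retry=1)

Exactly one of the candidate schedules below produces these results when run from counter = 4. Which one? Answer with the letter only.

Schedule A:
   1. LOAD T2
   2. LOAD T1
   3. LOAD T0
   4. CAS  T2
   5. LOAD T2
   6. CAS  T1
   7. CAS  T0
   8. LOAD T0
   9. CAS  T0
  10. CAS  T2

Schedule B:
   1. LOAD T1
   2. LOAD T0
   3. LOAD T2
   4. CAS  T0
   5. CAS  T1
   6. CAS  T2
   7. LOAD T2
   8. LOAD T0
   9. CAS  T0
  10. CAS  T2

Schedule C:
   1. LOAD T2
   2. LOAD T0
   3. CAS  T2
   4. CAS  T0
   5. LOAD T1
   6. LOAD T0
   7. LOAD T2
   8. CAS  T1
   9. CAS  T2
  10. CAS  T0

A

Tracing schedule A:
[1] T2.load  rd  (counter 4, T2.r 4)
[2] T1.load  rd  (counter 4, T1.r 4)
[3] T0.load  rd  (counter 4, T0.r 4)
[4] T2.cas  hit  (counter 5, T2.r 4)
[5] T2.load  rd  (counter 5, T2.r 5)
[6] T1.cas  miss  (counter 5, T1.r 4)
[7] T0.cas  miss  (counter 5, T0.r 4)
[8] T0.load  rd  (counter 5, T0.r 5)
[9] T0.cas  hit  (counter 6, T0.r 5)
[10] T2.cas  miss  (counter 6, T2.r 5)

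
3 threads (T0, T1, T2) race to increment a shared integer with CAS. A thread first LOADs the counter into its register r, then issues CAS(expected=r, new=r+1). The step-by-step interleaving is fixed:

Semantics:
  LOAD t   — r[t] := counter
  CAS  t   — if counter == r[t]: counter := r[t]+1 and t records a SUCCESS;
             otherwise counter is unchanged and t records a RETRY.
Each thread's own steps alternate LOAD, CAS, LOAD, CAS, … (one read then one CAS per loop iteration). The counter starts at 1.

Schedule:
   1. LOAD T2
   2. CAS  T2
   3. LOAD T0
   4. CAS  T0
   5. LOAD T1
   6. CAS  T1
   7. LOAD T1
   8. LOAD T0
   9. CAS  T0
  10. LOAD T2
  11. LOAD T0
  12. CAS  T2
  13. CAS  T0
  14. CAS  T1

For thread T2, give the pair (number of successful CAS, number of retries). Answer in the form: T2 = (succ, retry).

T2 = (2, 0)

   1) LOAD T2:  M=1  r_T2=1
   2) CAS  T2:  M=2  r_T2=1 ✓
   3) LOAD T0:  M=2  r_T0=2
   4) CAS  T0:  M=3  r_T0=2 ✓
   5) LOAD T1:  M=3  r_T1=3
   6) CAS  T1:  M=4  r_T1=3 ✓
   7) LOAD T1:  M=4  r_T1=4
   8) LOAD T0:  M=4  r_T0=4
   9) CAS  T0:  M=5  r_T0=4 ✓
  10) LOAD T2:  M=5  r_T2=5
  11) LOAD T0:  M=5  r_T0=5
  12) CAS  T2:  M=6  r_T2=5 ✓
  13) CAS  T0:  M=6  r_T0=5 ✗
  14) CAS  T1:  M=6  r_T1=4 ✗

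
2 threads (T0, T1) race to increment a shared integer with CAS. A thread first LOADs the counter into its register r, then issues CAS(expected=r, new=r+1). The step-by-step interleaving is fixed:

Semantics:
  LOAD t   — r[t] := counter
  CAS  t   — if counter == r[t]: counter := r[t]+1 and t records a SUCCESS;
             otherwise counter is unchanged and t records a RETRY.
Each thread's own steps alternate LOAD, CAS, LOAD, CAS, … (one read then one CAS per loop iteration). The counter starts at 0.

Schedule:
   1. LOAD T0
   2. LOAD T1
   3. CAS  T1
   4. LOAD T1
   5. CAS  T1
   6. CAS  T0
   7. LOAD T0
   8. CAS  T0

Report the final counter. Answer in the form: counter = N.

counter = 3

1. LOAD T0 → mem=0 r[T0]=0 [LOAD]
2. LOAD T1 → mem=0 r[T1]=0 [LOAD]
3. CAS T1 → mem=1 r[T1]=0 [OK]
4. LOAD T1 → mem=1 r[T1]=1 [LOAD]
5. CAS T1 → mem=2 r[T1]=1 [OK]
6. CAS T0 → mem=2 r[T0]=0 [RETRY]
7. LOAD T0 → mem=2 r[T0]=2 [LOAD]
8. CAS T0 → mem=3 r[T0]=2 [OK]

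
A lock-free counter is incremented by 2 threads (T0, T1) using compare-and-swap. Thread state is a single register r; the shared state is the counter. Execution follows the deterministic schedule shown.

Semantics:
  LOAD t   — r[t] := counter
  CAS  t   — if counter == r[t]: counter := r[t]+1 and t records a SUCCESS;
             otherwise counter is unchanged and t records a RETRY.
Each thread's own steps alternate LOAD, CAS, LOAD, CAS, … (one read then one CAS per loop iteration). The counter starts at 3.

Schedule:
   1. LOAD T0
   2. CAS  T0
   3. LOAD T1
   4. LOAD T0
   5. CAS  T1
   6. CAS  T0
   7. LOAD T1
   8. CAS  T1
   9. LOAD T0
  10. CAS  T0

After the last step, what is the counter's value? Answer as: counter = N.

   1) LOAD T0:  M=3  r_T0=3
   2) CAS  T0:  M=4  r_T0=3 ✓
   3) LOAD T1:  M=4  r_T1=4
   4) LOAD T0:  M=4  r_T0=4
   5) CAS  T1:  M=5  r_T1=4 ✓
   6) CAS  T0:  M=5  r_T0=4 ✗
   7) LOAD T1:  M=5  r_T1=5
   8) CAS  T1:  M=6  r_T1=5 ✓
   9) LOAD T0:  M=6  r_T0=6
  10) CAS  T0:  M=7  r_T0=6 ✓

counter = 7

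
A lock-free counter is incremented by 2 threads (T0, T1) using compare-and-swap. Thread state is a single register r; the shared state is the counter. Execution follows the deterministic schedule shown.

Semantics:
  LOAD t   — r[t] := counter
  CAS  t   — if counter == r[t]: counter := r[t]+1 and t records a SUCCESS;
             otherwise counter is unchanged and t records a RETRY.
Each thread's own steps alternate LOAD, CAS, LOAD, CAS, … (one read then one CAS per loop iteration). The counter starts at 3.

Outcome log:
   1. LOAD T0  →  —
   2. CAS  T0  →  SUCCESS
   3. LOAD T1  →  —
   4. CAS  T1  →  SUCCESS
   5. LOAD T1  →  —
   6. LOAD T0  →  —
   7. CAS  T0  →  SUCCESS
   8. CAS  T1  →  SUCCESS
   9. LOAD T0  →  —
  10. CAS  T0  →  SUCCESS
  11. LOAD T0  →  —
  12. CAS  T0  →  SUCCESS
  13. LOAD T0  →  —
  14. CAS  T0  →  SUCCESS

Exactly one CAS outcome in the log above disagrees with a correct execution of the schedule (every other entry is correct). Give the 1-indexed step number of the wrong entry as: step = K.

Reference trace:
#1 T0 reads 3
#2 T0 CAS(3→4) writes; counter now 4
#3 T1 reads 4
#4 T1 CAS(4→5) writes; counter now 5
#5 T1 reads 5
#6 T0 reads 5
#7 T0 CAS(5→6) writes; counter now 6
#8 T1 CAS(5→6) fails; counter now 6
#9 T0 reads 6
#10 T0 CAS(6→7) writes; counter now 7
#11 T0 reads 7
#12 T0 CAS(7→8) writes; counter now 8
#13 T0 reads 8
#14 T0 CAS(8→9) writes; counter now 9
Flip is step 8.

step = 8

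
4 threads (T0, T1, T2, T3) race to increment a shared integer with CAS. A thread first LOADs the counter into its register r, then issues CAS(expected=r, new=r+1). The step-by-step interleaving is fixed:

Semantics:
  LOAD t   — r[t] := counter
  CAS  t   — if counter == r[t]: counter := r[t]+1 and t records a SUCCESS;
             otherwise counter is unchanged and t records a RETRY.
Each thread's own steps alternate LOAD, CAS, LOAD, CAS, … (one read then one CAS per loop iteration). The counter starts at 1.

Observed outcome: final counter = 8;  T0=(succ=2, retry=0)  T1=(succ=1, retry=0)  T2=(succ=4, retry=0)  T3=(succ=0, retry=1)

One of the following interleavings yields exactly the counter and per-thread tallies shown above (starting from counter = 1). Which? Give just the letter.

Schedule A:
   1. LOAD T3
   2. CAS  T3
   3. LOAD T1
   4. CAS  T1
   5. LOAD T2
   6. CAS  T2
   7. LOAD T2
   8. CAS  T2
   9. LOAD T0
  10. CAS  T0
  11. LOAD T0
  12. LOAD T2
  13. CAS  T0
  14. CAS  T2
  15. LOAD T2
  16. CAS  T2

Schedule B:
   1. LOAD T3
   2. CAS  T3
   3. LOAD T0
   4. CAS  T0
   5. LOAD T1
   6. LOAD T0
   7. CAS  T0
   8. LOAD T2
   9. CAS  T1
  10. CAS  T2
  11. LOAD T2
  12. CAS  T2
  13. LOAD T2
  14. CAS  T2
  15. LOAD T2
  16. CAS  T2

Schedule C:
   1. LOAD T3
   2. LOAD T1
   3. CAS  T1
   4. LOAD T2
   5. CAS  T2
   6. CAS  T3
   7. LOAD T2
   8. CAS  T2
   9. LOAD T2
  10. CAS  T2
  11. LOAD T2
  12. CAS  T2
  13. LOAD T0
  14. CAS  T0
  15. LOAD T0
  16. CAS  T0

Simulating candidate C:
1. LOAD T3 → mem=1 r[T3]=1 [LOAD]
2. LOAD T1 → mem=1 r[T1]=1 [LOAD]
3. CAS T1 → mem=2 r[T1]=1 [OK]
4. LOAD T2 → mem=2 r[T2]=2 [LOAD]
5. CAS T2 → mem=3 r[T2]=2 [OK]
6. CAS T3 → mem=3 r[T3]=1 [RETRY]
7. LOAD T2 → mem=3 r[T2]=3 [LOAD]
8. CAS T2 → mem=4 r[T2]=3 [OK]
9. LOAD T2 → mem=4 r[T2]=4 [LOAD]
10. CAS T2 → mem=5 r[T2]=4 [OK]
11. LOAD T2 → mem=5 r[T2]=5 [LOAD]
12. CAS T2 → mem=6 r[T2]=5 [OK]
13. LOAD T0 → mem=6 r[T0]=6 [LOAD]
14. CAS T0 → mem=7 r[T0]=6 [OK]
15. LOAD T0 → mem=7 r[T0]=7 [LOAD]
16. CAS T0 → mem=8 r[T0]=7 [OK]

C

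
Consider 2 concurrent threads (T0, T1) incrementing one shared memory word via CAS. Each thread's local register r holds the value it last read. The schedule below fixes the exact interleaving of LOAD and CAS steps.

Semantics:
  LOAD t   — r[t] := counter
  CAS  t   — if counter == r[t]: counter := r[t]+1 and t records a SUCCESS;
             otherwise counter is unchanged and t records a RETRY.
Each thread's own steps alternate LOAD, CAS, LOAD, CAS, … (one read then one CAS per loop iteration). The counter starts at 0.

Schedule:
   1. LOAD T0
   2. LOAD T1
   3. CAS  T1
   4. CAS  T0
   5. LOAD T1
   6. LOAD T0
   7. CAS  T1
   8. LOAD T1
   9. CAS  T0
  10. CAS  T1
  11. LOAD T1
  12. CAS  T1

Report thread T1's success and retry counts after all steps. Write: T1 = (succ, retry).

[1] T0.load  rd  (counter 0, T0.r 0)
[2] T1.load  rd  (counter 0, T1.r 0)
[3] T1.cas  hit  (counter 1, T1.r 0)
[4] T0.cas  miss  (counter 1, T0.r 0)
[5] T1.load  rd  (counter 1, T1.r 1)
[6] T0.load  rd  (counter 1, T0.r 1)
[7] T1.cas  hit  (counter 2, T1.r 1)
[8] T1.load  rd  (counter 2, T1.r 2)
[9] T0.cas  miss  (counter 2, T0.r 1)
[10] T1.cas  hit  (counter 3, T1.r 2)
[11] T1.load  rd  (counter 3, T1.r 3)
[12] T1.cas  hit  (counter 4, T1.r 3)

T1 = (4, 0)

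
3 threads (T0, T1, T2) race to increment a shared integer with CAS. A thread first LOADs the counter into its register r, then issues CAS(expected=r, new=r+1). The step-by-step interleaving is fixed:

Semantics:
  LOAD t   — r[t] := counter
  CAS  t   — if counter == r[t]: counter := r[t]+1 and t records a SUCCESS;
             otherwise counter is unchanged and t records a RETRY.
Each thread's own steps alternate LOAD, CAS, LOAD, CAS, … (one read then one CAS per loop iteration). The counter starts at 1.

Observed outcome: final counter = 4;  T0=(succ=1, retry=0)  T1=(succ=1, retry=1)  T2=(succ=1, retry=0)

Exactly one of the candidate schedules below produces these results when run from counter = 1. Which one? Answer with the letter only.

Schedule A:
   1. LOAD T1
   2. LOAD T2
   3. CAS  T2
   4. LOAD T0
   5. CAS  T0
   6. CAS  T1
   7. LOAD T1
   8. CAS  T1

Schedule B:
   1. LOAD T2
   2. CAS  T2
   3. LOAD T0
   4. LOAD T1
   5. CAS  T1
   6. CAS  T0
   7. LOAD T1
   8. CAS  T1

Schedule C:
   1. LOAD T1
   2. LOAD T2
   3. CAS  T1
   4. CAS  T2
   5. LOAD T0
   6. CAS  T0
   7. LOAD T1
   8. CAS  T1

A

Simulating candidate A:
[1] T1.load  rd  (counter 1, T1.r 1)
[2] T2.load  rd  (counter 1, T2.r 1)
[3] T2.cas  hit  (counter 2, T2.r 1)
[4] T0.load  rd  (counter 2, T0.r 2)
[5] T0.cas  hit  (counter 3, T0.r 2)
[6] T1.cas  miss  (counter 3, T1.r 1)
[7] T1.load  rd  (counter 3, T1.r 3)
[8] T1.cas  hit  (counter 4, T1.r 3)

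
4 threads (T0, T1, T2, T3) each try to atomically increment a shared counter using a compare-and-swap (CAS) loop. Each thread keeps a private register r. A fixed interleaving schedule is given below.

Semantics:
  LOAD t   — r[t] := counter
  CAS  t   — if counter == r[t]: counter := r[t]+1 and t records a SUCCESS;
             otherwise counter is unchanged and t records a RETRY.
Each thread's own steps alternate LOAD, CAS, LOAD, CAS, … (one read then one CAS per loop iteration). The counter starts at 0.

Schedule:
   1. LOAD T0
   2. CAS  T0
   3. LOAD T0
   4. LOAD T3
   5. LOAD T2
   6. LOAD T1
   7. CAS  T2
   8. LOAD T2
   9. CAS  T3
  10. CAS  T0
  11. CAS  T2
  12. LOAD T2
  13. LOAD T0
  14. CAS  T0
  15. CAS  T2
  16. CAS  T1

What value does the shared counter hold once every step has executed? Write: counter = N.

counter = 4

1. LOAD T0 → mem=0 r[T0]=0 [LOAD]
2. CAS T0 → mem=1 r[T0]=0 [OK]
3. LOAD T0 → mem=1 r[T0]=1 [LOAD]
4. LOAD T3 → mem=1 r[T3]=1 [LOAD]
5. LOAD T2 → mem=1 r[T2]=1 [LOAD]
6. LOAD T1 → mem=1 r[T1]=1 [LOAD]
7. CAS T2 → mem=2 r[T2]=1 [OK]
8. LOAD T2 → mem=2 r[T2]=2 [LOAD]
9. CAS T3 → mem=2 r[T3]=1 [RETRY]
10. CAS T0 → mem=2 r[T0]=1 [RETRY]
11. CAS T2 → mem=3 r[T2]=2 [OK]
12. LOAD T2 → mem=3 r[T2]=3 [LOAD]
13. LOAD T0 → mem=3 r[T0]=3 [LOAD]
14. CAS T0 → mem=4 r[T0]=3 [OK]
15. CAS T2 → mem=4 r[T2]=3 [RETRY]
16. CAS T1 → mem=4 r[T1]=1 [RETRY]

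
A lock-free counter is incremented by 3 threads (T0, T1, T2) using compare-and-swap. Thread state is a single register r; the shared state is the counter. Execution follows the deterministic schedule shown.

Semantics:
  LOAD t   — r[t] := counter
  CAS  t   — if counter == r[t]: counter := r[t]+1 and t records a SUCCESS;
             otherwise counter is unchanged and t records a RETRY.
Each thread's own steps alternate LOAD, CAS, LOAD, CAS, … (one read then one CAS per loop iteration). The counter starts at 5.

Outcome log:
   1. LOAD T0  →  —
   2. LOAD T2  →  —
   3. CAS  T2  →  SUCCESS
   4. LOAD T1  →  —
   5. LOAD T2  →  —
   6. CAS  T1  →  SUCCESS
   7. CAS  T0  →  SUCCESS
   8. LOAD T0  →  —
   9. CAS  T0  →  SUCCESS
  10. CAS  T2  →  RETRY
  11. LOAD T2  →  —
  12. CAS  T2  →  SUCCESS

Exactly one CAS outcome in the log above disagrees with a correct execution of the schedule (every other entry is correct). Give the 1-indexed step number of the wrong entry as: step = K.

Correct run:
1. LOAD T0 → mem=5 r[T0]=5 [LOAD]
2. LOAD T2 → mem=5 r[T2]=5 [LOAD]
3. CAS T2 → mem=6 r[T2]=5 [OK]
4. LOAD T1 → mem=6 r[T1]=6 [LOAD]
5. LOAD T2 → mem=6 r[T2]=6 [LOAD]
6. CAS T1 → mem=7 r[T1]=6 [OK]
7. CAS T0 → mem=7 r[T0]=5 [RETRY]
8. LOAD T0 → mem=7 r[T0]=7 [LOAD]
9. CAS T0 → mem=8 r[T0]=7 [OK]
10. CAS T2 → mem=8 r[T2]=6 [RETRY]
11. LOAD T2 → mem=8 r[T2]=8 [LOAD]
12. CAS T2 → mem=9 r[T2]=8 [OK]
Mismatch at 7.

step = 7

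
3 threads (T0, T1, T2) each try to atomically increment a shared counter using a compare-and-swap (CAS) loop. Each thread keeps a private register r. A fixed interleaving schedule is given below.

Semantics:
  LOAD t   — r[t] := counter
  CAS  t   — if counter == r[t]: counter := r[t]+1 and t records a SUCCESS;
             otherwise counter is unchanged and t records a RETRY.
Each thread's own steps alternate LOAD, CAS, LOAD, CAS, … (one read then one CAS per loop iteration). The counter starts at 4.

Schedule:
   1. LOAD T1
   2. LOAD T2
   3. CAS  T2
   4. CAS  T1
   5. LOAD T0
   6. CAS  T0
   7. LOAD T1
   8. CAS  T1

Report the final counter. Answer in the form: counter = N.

counter = 7

   1) LOAD T1:  M=4  r_T1=4
   2) LOAD T2:  M=4  r_T2=4
   3) CAS  T2:  M=5  r_T2=4 ✓
   4) CAS  T1:  M=5  r_T1=4 ✗
   5) LOAD T0:  M=5  r_T0=5
   6) CAS  T0:  M=6  r_T0=5 ✓
   7) LOAD T1:  M=6  r_T1=6
   8) CAS  T1:  M=7  r_T1=6 ✓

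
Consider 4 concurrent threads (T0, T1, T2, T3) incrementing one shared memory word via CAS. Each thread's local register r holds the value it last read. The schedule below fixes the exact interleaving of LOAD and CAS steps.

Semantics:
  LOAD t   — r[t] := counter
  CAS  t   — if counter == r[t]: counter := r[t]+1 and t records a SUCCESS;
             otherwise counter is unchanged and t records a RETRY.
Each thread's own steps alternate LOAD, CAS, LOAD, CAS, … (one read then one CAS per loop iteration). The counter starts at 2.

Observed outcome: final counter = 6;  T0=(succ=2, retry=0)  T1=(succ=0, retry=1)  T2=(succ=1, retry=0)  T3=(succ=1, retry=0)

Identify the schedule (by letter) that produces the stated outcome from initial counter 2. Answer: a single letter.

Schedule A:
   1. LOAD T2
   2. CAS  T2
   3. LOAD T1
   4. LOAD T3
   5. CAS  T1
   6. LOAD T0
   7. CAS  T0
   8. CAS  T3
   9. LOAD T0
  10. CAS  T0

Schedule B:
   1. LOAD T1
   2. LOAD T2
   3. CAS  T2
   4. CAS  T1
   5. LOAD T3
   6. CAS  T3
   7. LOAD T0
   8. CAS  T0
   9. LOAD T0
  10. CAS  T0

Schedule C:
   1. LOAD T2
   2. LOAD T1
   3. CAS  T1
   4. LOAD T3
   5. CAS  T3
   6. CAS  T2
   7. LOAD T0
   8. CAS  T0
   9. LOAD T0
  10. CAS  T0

B

Simulating candidate B:
1. LOAD T1 → mem=2 r[T1]=2 [LOAD]
2. LOAD T2 → mem=2 r[T2]=2 [LOAD]
3. CAS T2 → mem=3 r[T2]=2 [OK]
4. CAS T1 → mem=3 r[T1]=2 [RETRY]
5. LOAD T3 → mem=3 r[T3]=3 [LOAD]
6. CAS T3 → mem=4 r[T3]=3 [OK]
7. LOAD T0 → mem=4 r[T0]=4 [LOAD]
8. CAS T0 → mem=5 r[T0]=4 [OK]
9. LOAD T0 → mem=5 r[T0]=5 [LOAD]
10. CAS T0 → mem=6 r[T0]=5 [OK]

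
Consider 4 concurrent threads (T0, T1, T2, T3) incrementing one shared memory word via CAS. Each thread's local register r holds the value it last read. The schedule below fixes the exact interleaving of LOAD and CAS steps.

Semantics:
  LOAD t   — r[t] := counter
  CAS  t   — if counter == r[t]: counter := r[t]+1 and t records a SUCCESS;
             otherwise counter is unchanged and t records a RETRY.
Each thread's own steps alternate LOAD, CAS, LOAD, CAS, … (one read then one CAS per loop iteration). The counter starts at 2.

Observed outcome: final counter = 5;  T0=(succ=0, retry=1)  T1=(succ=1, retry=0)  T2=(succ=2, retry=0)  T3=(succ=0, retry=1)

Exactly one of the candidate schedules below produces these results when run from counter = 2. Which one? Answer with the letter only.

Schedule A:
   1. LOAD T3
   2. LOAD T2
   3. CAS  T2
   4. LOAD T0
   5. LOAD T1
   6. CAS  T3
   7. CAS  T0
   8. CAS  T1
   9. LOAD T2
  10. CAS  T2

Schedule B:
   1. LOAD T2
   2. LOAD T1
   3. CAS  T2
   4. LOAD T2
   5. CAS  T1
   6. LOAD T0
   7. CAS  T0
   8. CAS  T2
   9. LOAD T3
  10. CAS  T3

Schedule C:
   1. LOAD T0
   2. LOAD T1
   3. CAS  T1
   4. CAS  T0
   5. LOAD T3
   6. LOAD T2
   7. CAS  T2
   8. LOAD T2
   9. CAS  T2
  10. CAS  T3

C

Simulating candidate C:
1. LOAD T0 → mem=2 r[T0]=2 [LOAD]
2. LOAD T1 → mem=2 r[T1]=2 [LOAD]
3. CAS T1 → mem=3 r[T1]=2 [OK]
4. CAS T0 → mem=3 r[T0]=2 [RETRY]
5. LOAD T3 → mem=3 r[T3]=3 [LOAD]
6. LOAD T2 → mem=3 r[T2]=3 [LOAD]
7. CAS T2 → mem=4 r[T2]=3 [OK]
8. LOAD T2 → mem=4 r[T2]=4 [LOAD]
9. CAS T2 → mem=5 r[T2]=4 [OK]
10. CAS T3 → mem=5 r[T3]=3 [RETRY]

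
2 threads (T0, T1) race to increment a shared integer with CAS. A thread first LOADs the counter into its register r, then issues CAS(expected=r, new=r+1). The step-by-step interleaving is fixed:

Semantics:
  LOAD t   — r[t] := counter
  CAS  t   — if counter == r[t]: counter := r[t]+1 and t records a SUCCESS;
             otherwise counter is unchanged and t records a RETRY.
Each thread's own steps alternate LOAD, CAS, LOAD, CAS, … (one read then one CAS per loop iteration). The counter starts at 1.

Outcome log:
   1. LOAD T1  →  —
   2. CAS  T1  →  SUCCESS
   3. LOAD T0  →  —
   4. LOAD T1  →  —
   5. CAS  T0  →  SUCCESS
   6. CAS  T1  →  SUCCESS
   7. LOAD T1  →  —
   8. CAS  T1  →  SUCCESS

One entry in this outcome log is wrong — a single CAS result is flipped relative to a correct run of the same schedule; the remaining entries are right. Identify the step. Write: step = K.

step = 6

Correct run:
[1] T1.load  rd  (counter 1, T1.r 1)
[2] T1.cas  hit  (counter 2, T1.r 1)
[3] T0.load  rd  (counter 2, T0.r 2)
[4] T1.load  rd  (counter 2, T1.r 2)
[5] T0.cas  hit  (counter 3, T0.r 2)
[6] T1.cas  miss  (counter 3, T1.r 2)
[7] T1.load  rd  (counter 3, T1.r 3)
[8] T1.cas  hit  (counter 4, T1.r 3)
Flip is step 6.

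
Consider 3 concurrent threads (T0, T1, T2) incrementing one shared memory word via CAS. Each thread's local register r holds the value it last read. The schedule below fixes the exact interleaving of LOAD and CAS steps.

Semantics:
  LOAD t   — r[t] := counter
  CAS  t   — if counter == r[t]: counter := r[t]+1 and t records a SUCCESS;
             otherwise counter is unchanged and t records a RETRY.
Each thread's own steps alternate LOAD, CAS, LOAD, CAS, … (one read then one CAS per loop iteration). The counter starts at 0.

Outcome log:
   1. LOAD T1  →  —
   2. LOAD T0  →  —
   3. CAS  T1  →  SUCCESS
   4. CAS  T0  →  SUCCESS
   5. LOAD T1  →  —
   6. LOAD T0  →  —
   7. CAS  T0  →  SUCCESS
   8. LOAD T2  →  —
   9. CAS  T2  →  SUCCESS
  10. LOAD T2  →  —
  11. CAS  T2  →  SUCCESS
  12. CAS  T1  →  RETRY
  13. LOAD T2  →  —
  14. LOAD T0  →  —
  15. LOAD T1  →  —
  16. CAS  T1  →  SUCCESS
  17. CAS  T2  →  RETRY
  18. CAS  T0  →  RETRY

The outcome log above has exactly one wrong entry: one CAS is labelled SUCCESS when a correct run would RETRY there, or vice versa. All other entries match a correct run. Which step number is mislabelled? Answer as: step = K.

Reference trace:
   1) LOAD T1:  M=0  r_T1=0
   2) LOAD T0:  M=0  r_T0=0
   3) CAS  T1:  M=1  r_T1=0 ✓
   4) CAS  T0:  M=1  r_T0=0 ✗
   5) LOAD T1:  M=1  r_T1=1
   6) LOAD T0:  M=1  r_T0=1
   7) CAS  T0:  M=2  r_T0=1 ✓
   8) LOAD T2:  M=2  r_T2=2
   9) CAS  T2:  M=3  r_T2=2 ✓
  10) LOAD T2:  M=3  r_T2=3
  11) CAS  T2:  M=4  r_T2=3 ✓
  12) CAS  T1:  M=4  r_T1=1 ✗
  13) LOAD T2:  M=4  r_T2=4
  14) LOAD T0:  M=4  r_T0=4
  15) LOAD T1:  M=4  r_T1=4
  16) CAS  T1:  M=5  r_T1=4 ✓
  17) CAS  T2:  M=5  r_T2=4 ✗
  18) CAS  T0:  M=5  r_T0=4 ✗
Flip is step 4.

step = 4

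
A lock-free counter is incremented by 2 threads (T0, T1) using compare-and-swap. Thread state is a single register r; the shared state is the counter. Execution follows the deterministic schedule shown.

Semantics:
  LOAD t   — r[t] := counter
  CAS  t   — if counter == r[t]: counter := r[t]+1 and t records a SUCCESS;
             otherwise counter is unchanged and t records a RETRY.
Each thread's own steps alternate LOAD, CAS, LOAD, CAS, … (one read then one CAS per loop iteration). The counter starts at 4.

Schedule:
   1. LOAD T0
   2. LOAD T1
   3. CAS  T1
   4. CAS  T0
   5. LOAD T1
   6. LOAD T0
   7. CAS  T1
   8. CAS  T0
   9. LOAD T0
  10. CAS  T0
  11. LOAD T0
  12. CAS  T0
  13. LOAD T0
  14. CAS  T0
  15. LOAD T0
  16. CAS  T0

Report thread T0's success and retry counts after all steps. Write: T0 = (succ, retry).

   1) LOAD T0:  M=4  r_T0=4
   2) LOAD T1:  M=4  r_T1=4
   3) CAS  T1:  M=5  r_T1=4 ✓
   4) CAS  T0:  M=5  r_T0=4 ✗
   5) LOAD T1:  M=5  r_T1=5
   6) LOAD T0:  M=5  r_T0=5
   7) CAS  T1:  M=6  r_T1=5 ✓
   8) CAS  T0:  M=6  r_T0=5 ✗
   9) LOAD T0:  M=6  r_T0=6
  10) CAS  T0:  M=7  r_T0=6 ✓
  11) LOAD T0:  M=7  r_T0=7
  12) CAS  T0:  M=8  r_T0=7 ✓
  13) LOAD T0:  M=8  r_T0=8
  14) CAS  T0:  M=9  r_T0=8 ✓
  15) LOAD T0:  M=9  r_T0=9
  16) CAS  T0:  M=10  r_T0=9 ✓

T0 = (4, 2)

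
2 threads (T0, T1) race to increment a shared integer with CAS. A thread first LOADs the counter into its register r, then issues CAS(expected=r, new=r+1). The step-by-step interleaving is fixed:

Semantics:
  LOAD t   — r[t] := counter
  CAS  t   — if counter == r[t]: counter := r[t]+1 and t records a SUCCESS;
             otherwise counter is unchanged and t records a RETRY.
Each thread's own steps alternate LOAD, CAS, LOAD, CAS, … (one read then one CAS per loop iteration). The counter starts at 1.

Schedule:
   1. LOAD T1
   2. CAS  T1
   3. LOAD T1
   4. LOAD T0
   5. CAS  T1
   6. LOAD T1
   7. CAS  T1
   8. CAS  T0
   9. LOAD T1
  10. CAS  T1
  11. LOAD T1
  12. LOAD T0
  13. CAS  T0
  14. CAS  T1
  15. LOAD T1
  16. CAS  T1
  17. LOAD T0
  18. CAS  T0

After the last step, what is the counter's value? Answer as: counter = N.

#1 T1 reads 1
#2 T1 CAS(1→2) writes; counter now 2
#3 T1 reads 2
#4 T0 reads 2
#5 T1 CAS(2→3) writes; counter now 3
#6 T1 reads 3
#7 T1 CAS(3→4) writes; counter now 4
#8 T0 CAS(2→3) fails; counter now 4
#9 T1 reads 4
#10 T1 CAS(4→5) writes; counter now 5
#11 T1 reads 5
#12 T0 reads 5
#13 T0 CAS(5→6) writes; counter now 6
#14 T1 CAS(5→6) fails; counter now 6
#15 T1 reads 6
#16 T1 CAS(6→7) writes; counter now 7
#17 T0 reads 7
#18 T0 CAS(7→8) writes; counter now 8

counter = 8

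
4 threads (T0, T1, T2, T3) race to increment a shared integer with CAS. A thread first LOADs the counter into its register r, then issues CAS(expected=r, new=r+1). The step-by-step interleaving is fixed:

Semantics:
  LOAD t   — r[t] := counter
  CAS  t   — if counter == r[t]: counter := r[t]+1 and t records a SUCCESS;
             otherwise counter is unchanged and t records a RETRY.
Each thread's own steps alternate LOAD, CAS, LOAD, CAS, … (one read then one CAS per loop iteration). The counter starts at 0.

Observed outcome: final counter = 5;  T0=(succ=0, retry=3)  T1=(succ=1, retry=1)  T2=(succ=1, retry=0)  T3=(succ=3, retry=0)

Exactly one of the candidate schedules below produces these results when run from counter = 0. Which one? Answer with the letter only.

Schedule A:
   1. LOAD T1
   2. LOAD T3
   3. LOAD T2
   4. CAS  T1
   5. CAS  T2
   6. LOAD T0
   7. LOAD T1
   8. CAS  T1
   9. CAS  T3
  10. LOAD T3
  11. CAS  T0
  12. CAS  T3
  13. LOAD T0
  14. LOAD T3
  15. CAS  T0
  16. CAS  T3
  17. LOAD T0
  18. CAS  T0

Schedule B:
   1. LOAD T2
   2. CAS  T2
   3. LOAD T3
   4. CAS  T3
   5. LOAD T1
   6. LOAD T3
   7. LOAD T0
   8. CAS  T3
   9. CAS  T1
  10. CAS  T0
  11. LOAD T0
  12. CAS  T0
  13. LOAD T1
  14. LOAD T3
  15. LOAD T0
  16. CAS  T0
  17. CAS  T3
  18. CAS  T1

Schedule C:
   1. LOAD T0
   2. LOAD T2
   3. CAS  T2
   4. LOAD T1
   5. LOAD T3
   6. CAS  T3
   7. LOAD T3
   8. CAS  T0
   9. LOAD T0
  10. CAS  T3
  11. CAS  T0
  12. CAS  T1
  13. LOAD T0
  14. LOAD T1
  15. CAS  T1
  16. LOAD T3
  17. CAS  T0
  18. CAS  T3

Tracing schedule C:
[1] T0.load  rd  (counter 0, T0.r 0)
[2] T2.load  rd  (counter 0, T2.r 0)
[3] T2.cas  hit  (counter 1, T2.r 0)
[4] T1.load  rd  (counter 1, T1.r 1)
[5] T3.load  rd  (counter 1, T3.r 1)
[6] T3.cas  hit  (counter 2, T3.r 1)
[7] T3.load  rd  (counter 2, T3.r 2)
[8] T0.cas  miss  (counter 2, T0.r 0)
[9] T0.load  rd  (counter 2, T0.r 2)
[10] T3.cas  hit  (counter 3, T3.r 2)
[11] T0.cas  miss  (counter 3, T0.r 2)
[12] T1.cas  miss  (counter 3, T1.r 1)
[13] T0.load  rd  (counter 3, T0.r 3)
[14] T1.load  rd  (counter 3, T1.r 3)
[15] T1.cas  hit  (counter 4, T1.r 3)
[16] T3.load  rd  (counter 4, T3.r 4)
[17] T0.cas  miss  (counter 4, T0.r 3)
[18] T3.cas  hit  (counter 5, T3.r 4)

C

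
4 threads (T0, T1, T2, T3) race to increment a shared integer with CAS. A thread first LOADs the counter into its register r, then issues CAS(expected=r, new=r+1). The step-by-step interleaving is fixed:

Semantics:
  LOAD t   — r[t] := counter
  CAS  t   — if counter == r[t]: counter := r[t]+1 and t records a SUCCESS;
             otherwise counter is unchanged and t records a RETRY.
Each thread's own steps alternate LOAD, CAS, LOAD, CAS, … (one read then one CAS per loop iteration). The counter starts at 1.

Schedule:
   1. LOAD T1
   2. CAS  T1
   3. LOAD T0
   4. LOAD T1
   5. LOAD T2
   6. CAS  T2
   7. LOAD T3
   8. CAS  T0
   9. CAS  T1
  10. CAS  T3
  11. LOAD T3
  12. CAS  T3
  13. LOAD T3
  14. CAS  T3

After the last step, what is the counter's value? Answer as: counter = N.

T1 LOAD — after: cnt=1, r=1 — load
T1 CAS — after: cnt=2, r=1 — ok
T0 LOAD — after: cnt=2, r=2 — load
T1 LOAD — after: cnt=2, r=2 — load
T2 LOAD — after: cnt=2, r=2 — load
T2 CAS — after: cnt=3, r=2 — ok
T3 LOAD — after: cnt=3, r=3 — load
T0 CAS — after: cnt=3, r=2 — retry
T1 CAS — after: cnt=3, r=2 — retry
T3 CAS — after: cnt=4, r=3 — ok
T3 LOAD — after: cnt=4, r=4 — load
T3 CAS — after: cnt=5, r=4 — ok
T3 LOAD — after: cnt=5, r=5 — load
T3 CAS — after: cnt=6, r=5 — ok

counter = 6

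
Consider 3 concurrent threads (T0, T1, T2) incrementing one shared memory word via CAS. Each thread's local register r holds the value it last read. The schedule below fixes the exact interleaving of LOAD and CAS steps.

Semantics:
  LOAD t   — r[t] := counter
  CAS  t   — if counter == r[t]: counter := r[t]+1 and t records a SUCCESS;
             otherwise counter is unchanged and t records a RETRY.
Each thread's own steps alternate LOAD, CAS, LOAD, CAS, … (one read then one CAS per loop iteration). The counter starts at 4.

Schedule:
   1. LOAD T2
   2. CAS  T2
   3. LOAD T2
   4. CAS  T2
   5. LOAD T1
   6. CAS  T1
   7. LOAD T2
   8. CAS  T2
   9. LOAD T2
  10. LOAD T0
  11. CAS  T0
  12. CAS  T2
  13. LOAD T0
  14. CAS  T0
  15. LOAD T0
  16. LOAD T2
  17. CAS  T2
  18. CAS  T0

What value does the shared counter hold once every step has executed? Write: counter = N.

counter = 11

T2 LOAD — after: cnt=4, r=4 — load
T2 CAS — after: cnt=5, r=4 — ok
T2 LOAD — after: cnt=5, r=5 — load
T2 CAS — after: cnt=6, r=5 — ok
T1 LOAD — after: cnt=6, r=6 — load
T1 CAS — after: cnt=7, r=6 — ok
T2 LOAD — after: cnt=7, r=7 — load
T2 CAS — after: cnt=8, r=7 — ok
T2 LOAD — after: cnt=8, r=8 — load
T0 LOAD — after: cnt=8, r=8 — load
T0 CAS — after: cnt=9, r=8 — ok
T2 CAS — after: cnt=9, r=8 — retry
T0 LOAD — after: cnt=9, r=9 — load
T0 CAS — after: cnt=10, r=9 — ok
T0 LOAD — after: cnt=10, r=10 — load
T2 LOAD — after: cnt=10, r=10 — load
T2 CAS — after: cnt=11, r=10 — ok
T0 CAS — after: cnt=11, r=10 — retry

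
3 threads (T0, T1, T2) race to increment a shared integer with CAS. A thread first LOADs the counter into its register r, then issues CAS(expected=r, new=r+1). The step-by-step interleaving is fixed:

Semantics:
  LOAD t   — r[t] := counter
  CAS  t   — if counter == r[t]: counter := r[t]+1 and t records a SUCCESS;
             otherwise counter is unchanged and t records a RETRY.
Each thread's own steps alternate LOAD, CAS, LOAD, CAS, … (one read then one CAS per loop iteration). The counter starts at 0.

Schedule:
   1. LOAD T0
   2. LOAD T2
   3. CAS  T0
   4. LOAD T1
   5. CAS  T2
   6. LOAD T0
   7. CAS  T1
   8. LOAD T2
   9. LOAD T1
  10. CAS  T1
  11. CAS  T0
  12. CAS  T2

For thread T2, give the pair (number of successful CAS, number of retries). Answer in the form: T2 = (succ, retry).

1. LOAD T0 → mem=0 r[T0]=0 [LOAD]
2. LOAD T2 → mem=0 r[T2]=0 [LOAD]
3. CAS T0 → mem=1 r[T0]=0 [OK]
4. LOAD T1 → mem=1 r[T1]=1 [LOAD]
5. CAS T2 → mem=1 r[T2]=0 [RETRY]
6. LOAD T0 → mem=1 r[T0]=1 [LOAD]
7. CAS T1 → mem=2 r[T1]=1 [OK]
8. LOAD T2 → mem=2 r[T2]=2 [LOAD]
9. LOAD T1 → mem=2 r[T1]=2 [LOAD]
10. CAS T1 → mem=3 r[T1]=2 [OK]
11. CAS T0 → mem=3 r[T0]=1 [RETRY]
12. CAS T2 → mem=3 r[T2]=2 [RETRY]

T2 = (0, 2)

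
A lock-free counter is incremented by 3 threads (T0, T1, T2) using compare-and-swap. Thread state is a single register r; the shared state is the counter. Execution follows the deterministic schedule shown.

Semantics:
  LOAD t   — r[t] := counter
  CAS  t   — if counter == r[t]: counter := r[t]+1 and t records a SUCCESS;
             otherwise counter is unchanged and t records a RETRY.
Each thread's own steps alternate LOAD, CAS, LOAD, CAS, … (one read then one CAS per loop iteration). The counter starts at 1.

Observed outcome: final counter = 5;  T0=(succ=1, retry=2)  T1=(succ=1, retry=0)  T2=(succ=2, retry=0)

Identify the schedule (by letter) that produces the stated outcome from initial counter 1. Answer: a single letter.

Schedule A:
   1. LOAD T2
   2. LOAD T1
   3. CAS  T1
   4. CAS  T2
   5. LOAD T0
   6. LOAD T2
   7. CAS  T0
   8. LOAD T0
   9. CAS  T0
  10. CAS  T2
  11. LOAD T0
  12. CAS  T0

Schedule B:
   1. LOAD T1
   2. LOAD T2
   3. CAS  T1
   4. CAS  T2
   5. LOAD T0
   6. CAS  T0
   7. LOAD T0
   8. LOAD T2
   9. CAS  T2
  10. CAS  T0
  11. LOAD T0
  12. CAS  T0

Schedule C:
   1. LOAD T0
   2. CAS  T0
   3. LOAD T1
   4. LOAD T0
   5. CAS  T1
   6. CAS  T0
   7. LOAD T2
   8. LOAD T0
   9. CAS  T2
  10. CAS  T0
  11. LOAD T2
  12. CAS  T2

Tracing schedule C:
#1 T0 reads 1
#2 T0 CAS(1→2) writes; counter now 2
#3 T1 reads 2
#4 T0 reads 2
#5 T1 CAS(2→3) writes; counter now 3
#6 T0 CAS(2→3) fails; counter now 3
#7 T2 reads 3
#8 T0 reads 3
#9 T2 CAS(3→4) writes; counter now 4
#10 T0 CAS(3→4) fails; counter now 4
#11 T2 reads 4
#12 T2 CAS(4→5) writes; counter now 5

C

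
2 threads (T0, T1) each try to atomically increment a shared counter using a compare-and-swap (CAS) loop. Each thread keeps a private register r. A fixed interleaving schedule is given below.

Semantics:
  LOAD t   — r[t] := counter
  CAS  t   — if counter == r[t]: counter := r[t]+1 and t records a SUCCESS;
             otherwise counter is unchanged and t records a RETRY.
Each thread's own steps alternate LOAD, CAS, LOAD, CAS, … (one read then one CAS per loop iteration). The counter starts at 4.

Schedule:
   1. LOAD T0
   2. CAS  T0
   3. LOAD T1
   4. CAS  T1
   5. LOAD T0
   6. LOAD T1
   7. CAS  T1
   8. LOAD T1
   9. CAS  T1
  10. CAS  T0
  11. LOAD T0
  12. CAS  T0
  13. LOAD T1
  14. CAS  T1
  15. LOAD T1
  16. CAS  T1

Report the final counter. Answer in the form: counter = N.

[1] T0.load  rd  (counter 4, T0.r 4)
[2] T0.cas  hit  (counter 5, T0.r 4)
[3] T1.load  rd  (counter 5, T1.r 5)
[4] T1.cas  hit  (counter 6, T1.r 5)
[5] T0.load  rd  (counter 6, T0.r 6)
[6] T1.load  rd  (counter 6, T1.r 6)
[7] T1.cas  hit  (counter 7, T1.r 6)
[8] T1.load  rd  (counter 7, T1.r 7)
[9] T1.cas  hit  (counter 8, T1.r 7)
[10] T0.cas  miss  (counter 8, T0.r 6)
[11] T0.load  rd  (counter 8, T0.r 8)
[12] T0.cas  hit  (counter 9, T0.r 8)
[13] T1.load  rd  (counter 9, T1.r 9)
[14] T1.cas  hit  (counter 10, T1.r 9)
[15] T1.load  rd  (counter 10, T1.r 10)
[16] T1.cas  hit  (counter 11, T1.r 10)

counter = 11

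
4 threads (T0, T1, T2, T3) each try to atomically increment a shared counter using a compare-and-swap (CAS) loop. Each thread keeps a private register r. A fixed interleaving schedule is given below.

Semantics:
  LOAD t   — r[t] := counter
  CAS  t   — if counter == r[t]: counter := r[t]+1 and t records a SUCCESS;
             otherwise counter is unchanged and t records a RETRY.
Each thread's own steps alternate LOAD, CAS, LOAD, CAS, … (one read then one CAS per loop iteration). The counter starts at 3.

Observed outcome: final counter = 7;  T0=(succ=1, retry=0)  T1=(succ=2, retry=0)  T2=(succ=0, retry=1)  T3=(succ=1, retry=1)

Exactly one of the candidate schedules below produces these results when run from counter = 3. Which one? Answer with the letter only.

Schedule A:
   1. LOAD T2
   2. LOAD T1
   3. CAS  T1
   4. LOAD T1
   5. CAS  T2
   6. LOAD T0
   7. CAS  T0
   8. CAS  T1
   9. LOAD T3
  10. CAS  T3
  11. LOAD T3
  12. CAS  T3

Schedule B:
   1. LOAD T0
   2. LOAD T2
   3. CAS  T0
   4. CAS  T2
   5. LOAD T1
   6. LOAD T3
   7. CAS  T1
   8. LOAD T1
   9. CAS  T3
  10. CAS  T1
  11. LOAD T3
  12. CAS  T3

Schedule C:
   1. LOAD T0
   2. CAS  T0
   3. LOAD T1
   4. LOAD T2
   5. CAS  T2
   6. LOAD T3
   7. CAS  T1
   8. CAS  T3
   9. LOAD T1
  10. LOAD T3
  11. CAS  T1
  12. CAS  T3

Simulating candidate B:
[1] T0.load  rd  (counter 3, T0.r 3)
[2] T2.load  rd  (counter 3, T2.r 3)
[3] T0.cas  hit  (counter 4, T0.r 3)
[4] T2.cas  miss  (counter 4, T2.r 3)
[5] T1.load  rd  (counter 4, T1.r 4)
[6] T3.load  rd  (counter 4, T3.r 4)
[7] T1.cas  hit  (counter 5, T1.r 4)
[8] T1.load  rd  (counter 5, T1.r 5)
[9] T3.cas  miss  (counter 5, T3.r 4)
[10] T1.cas  hit  (counter 6, T1.r 5)
[11] T3.load  rd  (counter 6, T3.r 6)
[12] T3.cas  hit  (counter 7, T3.r 6)

B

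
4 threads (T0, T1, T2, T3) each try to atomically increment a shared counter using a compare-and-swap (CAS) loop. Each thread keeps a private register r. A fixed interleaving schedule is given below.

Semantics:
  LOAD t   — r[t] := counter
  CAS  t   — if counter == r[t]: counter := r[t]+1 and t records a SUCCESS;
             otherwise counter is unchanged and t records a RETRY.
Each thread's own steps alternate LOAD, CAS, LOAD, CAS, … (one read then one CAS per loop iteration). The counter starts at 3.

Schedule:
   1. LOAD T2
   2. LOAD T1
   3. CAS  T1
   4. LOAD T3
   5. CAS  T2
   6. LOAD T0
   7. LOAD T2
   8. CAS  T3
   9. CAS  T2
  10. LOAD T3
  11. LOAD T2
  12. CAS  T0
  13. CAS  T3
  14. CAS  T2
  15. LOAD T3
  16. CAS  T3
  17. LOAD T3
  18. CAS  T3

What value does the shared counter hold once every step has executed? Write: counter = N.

counter = 8

1. LOAD T2 → mem=3 r[T2]=3 [LOAD]
2. LOAD T1 → mem=3 r[T1]=3 [LOAD]
3. CAS T1 → mem=4 r[T1]=3 [OK]
4. LOAD T3 → mem=4 r[T3]=4 [LOAD]
5. CAS T2 → mem=4 r[T2]=3 [RETRY]
6. LOAD T0 → mem=4 r[T0]=4 [LOAD]
7. LOAD T2 → mem=4 r[T2]=4 [LOAD]
8. CAS T3 → mem=5 r[T3]=4 [OK]
9. CAS T2 → mem=5 r[T2]=4 [RETRY]
10. LOAD T3 → mem=5 r[T3]=5 [LOAD]
11. LOAD T2 → mem=5 r[T2]=5 [LOAD]
12. CAS T0 → mem=5 r[T0]=4 [RETRY]
13. CAS T3 → mem=6 r[T3]=5 [OK]
14. CAS T2 → mem=6 r[T2]=5 [RETRY]
15. LOAD T3 → mem=6 r[T3]=6 [LOAD]
16. CAS T3 → mem=7 r[T3]=6 [OK]
17. LOAD T3 → mem=7 r[T3]=7 [LOAD]
18. CAS T3 → mem=8 r[T3]=7 [OK]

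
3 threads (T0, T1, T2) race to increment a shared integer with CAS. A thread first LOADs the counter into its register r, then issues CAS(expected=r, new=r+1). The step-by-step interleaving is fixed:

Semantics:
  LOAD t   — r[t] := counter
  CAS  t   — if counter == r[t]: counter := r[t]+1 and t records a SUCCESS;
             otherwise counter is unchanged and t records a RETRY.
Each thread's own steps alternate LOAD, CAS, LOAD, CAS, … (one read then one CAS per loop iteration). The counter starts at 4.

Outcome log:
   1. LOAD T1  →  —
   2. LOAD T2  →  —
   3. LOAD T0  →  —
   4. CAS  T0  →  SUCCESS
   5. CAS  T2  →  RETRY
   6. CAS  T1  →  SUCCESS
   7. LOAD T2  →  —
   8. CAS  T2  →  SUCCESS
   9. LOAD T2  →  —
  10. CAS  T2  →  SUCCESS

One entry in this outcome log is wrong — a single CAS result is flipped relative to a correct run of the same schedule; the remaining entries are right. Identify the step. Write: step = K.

Re-executing:
   1) LOAD T1:  M=4  r_T1=4
   2) LOAD T2:  M=4  r_T2=4
   3) LOAD T0:  M=4  r_T0=4
   4) CAS  T0:  M=5  r_T0=4 ✓
   5) CAS  T2:  M=5  r_T2=4 ✗
   6) CAS  T1:  M=5  r_T1=4 ✗
   7) LOAD T2:  M=5  r_T2=5
   8) CAS  T2:  M=6  r_T2=5 ✓
   9) LOAD T2:  M=6  r_T2=6
  10) CAS  T2:  M=7  r_T2=6 ✓
Log disagrees first at step 6.

step = 6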